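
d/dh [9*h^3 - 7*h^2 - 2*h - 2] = 27*h^2 - 14*h - 2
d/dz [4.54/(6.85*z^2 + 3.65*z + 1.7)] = (-62.198*z - 16.571)/(6.85*z^2 + 3.65*z + 1.7)^2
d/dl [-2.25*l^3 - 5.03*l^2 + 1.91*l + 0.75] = -6.75*l^2 - 10.06*l + 1.91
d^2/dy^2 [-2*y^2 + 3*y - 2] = -4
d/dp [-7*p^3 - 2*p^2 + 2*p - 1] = -21*p^2 - 4*p + 2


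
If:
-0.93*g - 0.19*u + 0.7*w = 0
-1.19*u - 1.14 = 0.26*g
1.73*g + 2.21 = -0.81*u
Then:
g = -0.92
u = -0.76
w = -1.43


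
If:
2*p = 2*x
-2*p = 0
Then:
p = 0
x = 0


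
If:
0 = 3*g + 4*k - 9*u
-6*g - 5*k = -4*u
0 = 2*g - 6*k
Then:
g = 0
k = 0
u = 0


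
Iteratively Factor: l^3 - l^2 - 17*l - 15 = (l + 1)*(l^2 - 2*l - 15) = (l + 1)*(l + 3)*(l - 5)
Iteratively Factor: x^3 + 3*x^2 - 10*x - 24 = (x - 3)*(x^2 + 6*x + 8) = (x - 3)*(x + 4)*(x + 2)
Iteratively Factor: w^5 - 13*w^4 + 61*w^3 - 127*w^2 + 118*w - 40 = (w - 5)*(w^4 - 8*w^3 + 21*w^2 - 22*w + 8) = (w - 5)*(w - 2)*(w^3 - 6*w^2 + 9*w - 4) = (w - 5)*(w - 2)*(w - 1)*(w^2 - 5*w + 4) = (w - 5)*(w - 2)*(w - 1)^2*(w - 4)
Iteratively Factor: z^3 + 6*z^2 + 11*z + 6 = (z + 1)*(z^2 + 5*z + 6) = (z + 1)*(z + 2)*(z + 3)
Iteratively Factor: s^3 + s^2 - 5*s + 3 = (s - 1)*(s^2 + 2*s - 3) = (s - 1)^2*(s + 3)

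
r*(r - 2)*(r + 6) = r^3 + 4*r^2 - 12*r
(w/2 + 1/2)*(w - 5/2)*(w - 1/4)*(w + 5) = w^4/2 + 13*w^3/8 - 87*w^2/16 - 5*w + 25/16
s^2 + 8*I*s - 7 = (s + I)*(s + 7*I)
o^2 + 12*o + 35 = (o + 5)*(o + 7)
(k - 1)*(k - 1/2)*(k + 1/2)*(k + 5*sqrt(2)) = k^4 - k^3 + 5*sqrt(2)*k^3 - 5*sqrt(2)*k^2 - k^2/4 - 5*sqrt(2)*k/4 + k/4 + 5*sqrt(2)/4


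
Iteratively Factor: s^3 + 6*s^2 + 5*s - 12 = (s - 1)*(s^2 + 7*s + 12) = (s - 1)*(s + 4)*(s + 3)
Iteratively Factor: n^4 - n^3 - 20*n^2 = (n - 5)*(n^3 + 4*n^2) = n*(n - 5)*(n^2 + 4*n) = n^2*(n - 5)*(n + 4)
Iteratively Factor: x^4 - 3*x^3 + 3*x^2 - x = (x - 1)*(x^3 - 2*x^2 + x) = (x - 1)^2*(x^2 - x) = x*(x - 1)^2*(x - 1)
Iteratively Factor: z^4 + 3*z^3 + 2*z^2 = (z + 2)*(z^3 + z^2) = z*(z + 2)*(z^2 + z) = z*(z + 1)*(z + 2)*(z)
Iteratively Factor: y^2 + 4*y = (y)*(y + 4)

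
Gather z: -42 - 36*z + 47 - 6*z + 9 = 14 - 42*z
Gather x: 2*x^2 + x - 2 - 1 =2*x^2 + x - 3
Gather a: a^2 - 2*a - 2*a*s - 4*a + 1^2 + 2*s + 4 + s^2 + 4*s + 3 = a^2 + a*(-2*s - 6) + s^2 + 6*s + 8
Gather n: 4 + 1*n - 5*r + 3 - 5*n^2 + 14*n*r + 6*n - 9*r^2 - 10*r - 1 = -5*n^2 + n*(14*r + 7) - 9*r^2 - 15*r + 6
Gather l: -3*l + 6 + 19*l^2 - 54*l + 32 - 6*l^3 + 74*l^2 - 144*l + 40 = -6*l^3 + 93*l^2 - 201*l + 78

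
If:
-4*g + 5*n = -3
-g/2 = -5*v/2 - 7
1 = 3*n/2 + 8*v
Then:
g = 243/28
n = 222/35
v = -149/140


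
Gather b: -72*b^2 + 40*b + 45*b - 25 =-72*b^2 + 85*b - 25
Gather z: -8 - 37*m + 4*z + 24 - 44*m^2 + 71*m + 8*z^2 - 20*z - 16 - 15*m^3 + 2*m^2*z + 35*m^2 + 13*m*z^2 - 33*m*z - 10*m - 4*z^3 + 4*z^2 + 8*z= -15*m^3 - 9*m^2 + 24*m - 4*z^3 + z^2*(13*m + 12) + z*(2*m^2 - 33*m - 8)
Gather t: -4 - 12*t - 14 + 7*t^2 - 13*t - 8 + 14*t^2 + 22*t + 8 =21*t^2 - 3*t - 18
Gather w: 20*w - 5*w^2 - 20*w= -5*w^2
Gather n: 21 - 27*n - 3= 18 - 27*n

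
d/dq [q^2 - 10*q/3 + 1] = 2*q - 10/3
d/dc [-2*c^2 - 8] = -4*c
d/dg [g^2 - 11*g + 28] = 2*g - 11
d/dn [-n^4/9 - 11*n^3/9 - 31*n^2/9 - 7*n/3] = -4*n^3/9 - 11*n^2/3 - 62*n/9 - 7/3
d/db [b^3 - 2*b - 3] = 3*b^2 - 2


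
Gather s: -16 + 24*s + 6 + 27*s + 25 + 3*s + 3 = 54*s + 18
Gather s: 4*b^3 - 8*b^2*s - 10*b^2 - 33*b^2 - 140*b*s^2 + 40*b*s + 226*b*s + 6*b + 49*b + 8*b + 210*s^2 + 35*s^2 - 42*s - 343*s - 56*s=4*b^3 - 43*b^2 + 63*b + s^2*(245 - 140*b) + s*(-8*b^2 + 266*b - 441)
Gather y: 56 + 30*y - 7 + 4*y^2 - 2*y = 4*y^2 + 28*y + 49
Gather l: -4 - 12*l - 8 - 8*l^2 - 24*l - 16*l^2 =-24*l^2 - 36*l - 12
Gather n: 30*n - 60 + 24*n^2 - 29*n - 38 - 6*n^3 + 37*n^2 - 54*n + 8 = -6*n^3 + 61*n^2 - 53*n - 90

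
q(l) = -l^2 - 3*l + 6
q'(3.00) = -9.00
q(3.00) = -12.00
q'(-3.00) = 3.00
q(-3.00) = 6.00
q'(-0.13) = -2.74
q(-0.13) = 6.37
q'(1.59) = -6.18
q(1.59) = -1.30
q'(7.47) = -17.94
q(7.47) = -72.21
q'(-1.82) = 0.64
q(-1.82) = 8.15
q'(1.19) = -5.38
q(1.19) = 1.01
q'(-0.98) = -1.04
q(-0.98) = 7.98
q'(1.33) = -5.66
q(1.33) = 0.24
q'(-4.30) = 5.60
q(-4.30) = 0.41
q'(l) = -2*l - 3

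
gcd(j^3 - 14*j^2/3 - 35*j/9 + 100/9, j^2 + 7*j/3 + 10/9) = j + 5/3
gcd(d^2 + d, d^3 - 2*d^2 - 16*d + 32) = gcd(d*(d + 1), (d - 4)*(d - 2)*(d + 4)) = 1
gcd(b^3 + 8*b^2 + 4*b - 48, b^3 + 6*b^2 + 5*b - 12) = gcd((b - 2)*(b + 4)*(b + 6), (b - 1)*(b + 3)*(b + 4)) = b + 4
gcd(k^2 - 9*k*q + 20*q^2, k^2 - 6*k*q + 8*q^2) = -k + 4*q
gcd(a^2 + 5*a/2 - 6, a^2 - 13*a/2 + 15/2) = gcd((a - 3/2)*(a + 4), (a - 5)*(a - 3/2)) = a - 3/2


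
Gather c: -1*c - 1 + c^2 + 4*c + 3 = c^2 + 3*c + 2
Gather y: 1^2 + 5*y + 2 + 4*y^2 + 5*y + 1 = 4*y^2 + 10*y + 4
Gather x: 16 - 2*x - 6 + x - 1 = 9 - x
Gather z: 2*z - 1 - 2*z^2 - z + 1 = -2*z^2 + z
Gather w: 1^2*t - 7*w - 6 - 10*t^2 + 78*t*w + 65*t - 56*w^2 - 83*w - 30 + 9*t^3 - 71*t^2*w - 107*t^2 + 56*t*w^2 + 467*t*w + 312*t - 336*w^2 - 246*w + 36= 9*t^3 - 117*t^2 + 378*t + w^2*(56*t - 392) + w*(-71*t^2 + 545*t - 336)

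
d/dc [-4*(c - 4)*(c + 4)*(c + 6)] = -12*c^2 - 48*c + 64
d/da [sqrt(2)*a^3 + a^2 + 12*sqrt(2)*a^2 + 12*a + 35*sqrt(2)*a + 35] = 3*sqrt(2)*a^2 + 2*a + 24*sqrt(2)*a + 12 + 35*sqrt(2)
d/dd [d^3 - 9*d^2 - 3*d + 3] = 3*d^2 - 18*d - 3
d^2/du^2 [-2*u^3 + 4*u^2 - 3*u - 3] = 8 - 12*u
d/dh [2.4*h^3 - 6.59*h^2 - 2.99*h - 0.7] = 7.2*h^2 - 13.18*h - 2.99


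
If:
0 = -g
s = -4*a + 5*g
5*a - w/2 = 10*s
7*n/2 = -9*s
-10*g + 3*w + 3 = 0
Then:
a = -1/90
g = 0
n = -4/35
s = 2/45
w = -1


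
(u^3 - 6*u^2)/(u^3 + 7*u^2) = (u - 6)/(u + 7)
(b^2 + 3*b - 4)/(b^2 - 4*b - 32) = (b - 1)/(b - 8)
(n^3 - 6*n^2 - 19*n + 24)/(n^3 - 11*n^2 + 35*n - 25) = (n^2 - 5*n - 24)/(n^2 - 10*n + 25)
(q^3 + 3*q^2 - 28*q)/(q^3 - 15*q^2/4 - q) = 4*(q + 7)/(4*q + 1)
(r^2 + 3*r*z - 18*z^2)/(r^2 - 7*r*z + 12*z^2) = (-r - 6*z)/(-r + 4*z)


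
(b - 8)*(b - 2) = b^2 - 10*b + 16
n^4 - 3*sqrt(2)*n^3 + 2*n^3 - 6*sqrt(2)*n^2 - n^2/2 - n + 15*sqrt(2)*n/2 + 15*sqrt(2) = (n + 2)*(n - 5*sqrt(2)/2)*(n - 3*sqrt(2)/2)*(n + sqrt(2))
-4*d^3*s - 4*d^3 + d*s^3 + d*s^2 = (-2*d + s)*(2*d + s)*(d*s + d)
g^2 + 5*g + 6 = (g + 2)*(g + 3)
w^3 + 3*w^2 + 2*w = w*(w + 1)*(w + 2)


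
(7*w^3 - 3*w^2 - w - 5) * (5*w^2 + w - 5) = 35*w^5 - 8*w^4 - 43*w^3 - 11*w^2 + 25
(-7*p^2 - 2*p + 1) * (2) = -14*p^2 - 4*p + 2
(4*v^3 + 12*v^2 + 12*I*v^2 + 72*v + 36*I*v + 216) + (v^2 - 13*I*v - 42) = 4*v^3 + 13*v^2 + 12*I*v^2 + 72*v + 23*I*v + 174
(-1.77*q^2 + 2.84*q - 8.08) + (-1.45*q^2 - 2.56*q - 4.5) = -3.22*q^2 + 0.28*q - 12.58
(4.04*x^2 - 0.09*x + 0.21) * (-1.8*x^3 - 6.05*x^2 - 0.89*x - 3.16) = -7.272*x^5 - 24.28*x^4 - 3.4291*x^3 - 13.9568*x^2 + 0.0975*x - 0.6636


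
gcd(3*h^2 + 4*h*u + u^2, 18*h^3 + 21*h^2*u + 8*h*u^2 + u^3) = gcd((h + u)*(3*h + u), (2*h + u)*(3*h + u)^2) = 3*h + u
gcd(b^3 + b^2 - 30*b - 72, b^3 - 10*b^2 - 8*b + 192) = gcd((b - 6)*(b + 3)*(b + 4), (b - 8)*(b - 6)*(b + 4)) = b^2 - 2*b - 24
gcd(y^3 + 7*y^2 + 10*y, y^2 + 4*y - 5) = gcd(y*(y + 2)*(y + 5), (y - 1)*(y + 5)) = y + 5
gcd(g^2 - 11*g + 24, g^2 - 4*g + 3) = g - 3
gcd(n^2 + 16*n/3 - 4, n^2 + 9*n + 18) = n + 6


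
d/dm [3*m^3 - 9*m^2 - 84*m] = 9*m^2 - 18*m - 84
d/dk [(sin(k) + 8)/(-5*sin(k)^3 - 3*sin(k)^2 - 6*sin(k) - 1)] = (10*sin(k)^3 + 123*sin(k)^2 + 48*sin(k) + 47)*cos(k)/(5*sin(k)^3 + 3*sin(k)^2 + 6*sin(k) + 1)^2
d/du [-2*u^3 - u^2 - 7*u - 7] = -6*u^2 - 2*u - 7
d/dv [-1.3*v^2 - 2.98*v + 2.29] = -2.6*v - 2.98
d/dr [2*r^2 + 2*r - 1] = 4*r + 2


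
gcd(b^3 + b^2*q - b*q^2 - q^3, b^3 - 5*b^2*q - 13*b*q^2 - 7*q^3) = b^2 + 2*b*q + q^2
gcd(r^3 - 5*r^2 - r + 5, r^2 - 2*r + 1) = r - 1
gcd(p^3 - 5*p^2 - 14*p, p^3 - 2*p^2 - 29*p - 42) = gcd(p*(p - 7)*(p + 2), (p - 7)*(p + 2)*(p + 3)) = p^2 - 5*p - 14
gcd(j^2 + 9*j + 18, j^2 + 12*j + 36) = j + 6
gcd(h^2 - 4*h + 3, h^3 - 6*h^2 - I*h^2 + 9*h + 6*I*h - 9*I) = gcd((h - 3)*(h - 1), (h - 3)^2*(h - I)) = h - 3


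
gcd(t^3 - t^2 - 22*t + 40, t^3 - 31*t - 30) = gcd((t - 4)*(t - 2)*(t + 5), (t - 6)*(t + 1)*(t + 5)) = t + 5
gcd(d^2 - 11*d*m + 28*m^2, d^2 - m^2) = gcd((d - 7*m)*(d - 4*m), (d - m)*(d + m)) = 1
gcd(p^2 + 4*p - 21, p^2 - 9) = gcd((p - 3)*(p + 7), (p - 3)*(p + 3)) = p - 3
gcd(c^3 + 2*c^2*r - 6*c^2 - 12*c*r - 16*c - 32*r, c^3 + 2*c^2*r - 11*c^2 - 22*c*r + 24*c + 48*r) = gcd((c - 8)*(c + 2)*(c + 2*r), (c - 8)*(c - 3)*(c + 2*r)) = c^2 + 2*c*r - 8*c - 16*r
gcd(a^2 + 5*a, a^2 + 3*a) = a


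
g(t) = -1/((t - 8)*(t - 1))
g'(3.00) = -0.03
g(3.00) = 0.10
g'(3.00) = -0.03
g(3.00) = 0.10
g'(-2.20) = -0.01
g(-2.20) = -0.03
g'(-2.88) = -0.01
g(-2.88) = -0.02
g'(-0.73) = -0.05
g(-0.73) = -0.07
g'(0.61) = -0.94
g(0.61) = -0.35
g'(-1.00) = -0.03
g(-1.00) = -0.06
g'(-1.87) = -0.02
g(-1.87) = -0.04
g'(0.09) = -0.17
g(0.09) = -0.14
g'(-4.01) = -0.00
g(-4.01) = -0.02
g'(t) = 1/((t - 8)*(t - 1)^2) + 1/((t - 8)^2*(t - 1)) = (2*t - 9)/((t - 8)^2*(t - 1)^2)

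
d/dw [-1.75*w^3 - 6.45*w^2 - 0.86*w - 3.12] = -5.25*w^2 - 12.9*w - 0.86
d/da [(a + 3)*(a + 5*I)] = 2*a + 3 + 5*I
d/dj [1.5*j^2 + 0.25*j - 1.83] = 3.0*j + 0.25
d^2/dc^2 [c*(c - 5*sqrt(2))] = 2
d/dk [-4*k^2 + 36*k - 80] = 36 - 8*k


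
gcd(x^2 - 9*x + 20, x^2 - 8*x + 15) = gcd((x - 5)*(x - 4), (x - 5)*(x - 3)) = x - 5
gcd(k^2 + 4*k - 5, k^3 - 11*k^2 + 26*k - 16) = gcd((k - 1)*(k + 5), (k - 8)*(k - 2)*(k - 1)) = k - 1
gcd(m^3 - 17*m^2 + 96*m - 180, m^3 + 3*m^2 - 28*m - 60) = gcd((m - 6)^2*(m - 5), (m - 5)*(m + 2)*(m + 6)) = m - 5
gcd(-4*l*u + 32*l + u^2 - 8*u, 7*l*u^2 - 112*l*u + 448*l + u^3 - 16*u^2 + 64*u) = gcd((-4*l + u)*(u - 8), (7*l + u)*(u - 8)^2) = u - 8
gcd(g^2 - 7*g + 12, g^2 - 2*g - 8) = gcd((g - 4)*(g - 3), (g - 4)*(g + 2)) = g - 4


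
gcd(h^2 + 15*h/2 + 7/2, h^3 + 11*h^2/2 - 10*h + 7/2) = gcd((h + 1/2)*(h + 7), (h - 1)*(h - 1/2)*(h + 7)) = h + 7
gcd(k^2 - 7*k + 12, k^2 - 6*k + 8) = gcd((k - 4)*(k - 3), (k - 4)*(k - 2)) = k - 4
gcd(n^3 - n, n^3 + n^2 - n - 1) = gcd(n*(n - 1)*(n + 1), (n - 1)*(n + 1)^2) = n^2 - 1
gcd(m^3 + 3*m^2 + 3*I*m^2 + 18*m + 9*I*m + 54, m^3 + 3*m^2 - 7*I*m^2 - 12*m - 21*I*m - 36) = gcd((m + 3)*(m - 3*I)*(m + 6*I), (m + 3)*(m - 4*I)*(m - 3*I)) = m^2 + m*(3 - 3*I) - 9*I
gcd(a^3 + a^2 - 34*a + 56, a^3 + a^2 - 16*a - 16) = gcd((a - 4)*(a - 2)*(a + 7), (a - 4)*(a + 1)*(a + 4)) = a - 4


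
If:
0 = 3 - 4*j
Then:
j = 3/4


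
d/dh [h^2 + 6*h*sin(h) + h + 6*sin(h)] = 6*h*cos(h) + 2*h + 6*sqrt(2)*sin(h + pi/4) + 1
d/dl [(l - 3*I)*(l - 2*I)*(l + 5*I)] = 3*l^2 + 19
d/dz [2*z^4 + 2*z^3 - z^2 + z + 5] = 8*z^3 + 6*z^2 - 2*z + 1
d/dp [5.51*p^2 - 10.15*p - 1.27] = 11.02*p - 10.15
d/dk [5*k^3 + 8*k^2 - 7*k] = 15*k^2 + 16*k - 7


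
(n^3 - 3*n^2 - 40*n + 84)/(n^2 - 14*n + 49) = (n^2 + 4*n - 12)/(n - 7)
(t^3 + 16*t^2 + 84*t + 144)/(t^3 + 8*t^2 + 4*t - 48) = (t + 6)/(t - 2)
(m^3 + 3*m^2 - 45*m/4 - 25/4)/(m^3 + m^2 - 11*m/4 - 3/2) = (2*m^2 + 5*m - 25)/(2*m^2 + m - 6)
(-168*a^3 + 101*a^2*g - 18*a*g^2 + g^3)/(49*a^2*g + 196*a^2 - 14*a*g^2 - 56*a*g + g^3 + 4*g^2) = (-24*a^2 + 11*a*g - g^2)/(7*a*g + 28*a - g^2 - 4*g)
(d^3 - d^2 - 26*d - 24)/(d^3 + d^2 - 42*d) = (d^2 + 5*d + 4)/(d*(d + 7))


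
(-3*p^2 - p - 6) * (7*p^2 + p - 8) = -21*p^4 - 10*p^3 - 19*p^2 + 2*p + 48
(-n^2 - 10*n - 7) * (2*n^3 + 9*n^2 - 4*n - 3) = -2*n^5 - 29*n^4 - 100*n^3 - 20*n^2 + 58*n + 21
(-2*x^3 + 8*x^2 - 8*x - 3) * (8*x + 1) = -16*x^4 + 62*x^3 - 56*x^2 - 32*x - 3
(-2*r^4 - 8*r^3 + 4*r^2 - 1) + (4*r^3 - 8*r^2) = -2*r^4 - 4*r^3 - 4*r^2 - 1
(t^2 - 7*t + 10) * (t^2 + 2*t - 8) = t^4 - 5*t^3 - 12*t^2 + 76*t - 80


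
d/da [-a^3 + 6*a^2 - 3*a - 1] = -3*a^2 + 12*a - 3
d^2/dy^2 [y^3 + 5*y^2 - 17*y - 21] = 6*y + 10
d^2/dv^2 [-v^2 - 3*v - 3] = -2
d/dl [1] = 0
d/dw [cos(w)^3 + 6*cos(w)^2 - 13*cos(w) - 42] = (-3*cos(w)^2 - 12*cos(w) + 13)*sin(w)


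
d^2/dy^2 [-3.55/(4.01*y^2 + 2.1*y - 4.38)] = (114.16871*y^2 + 59.7891*y - 3.55*(8.02*y + 2.1)*(16.04*y + 4.2) - 124.70298)/(4.01*y^2 + 2.1*y - 4.38)^3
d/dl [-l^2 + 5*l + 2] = 5 - 2*l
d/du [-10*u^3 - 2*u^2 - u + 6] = -30*u^2 - 4*u - 1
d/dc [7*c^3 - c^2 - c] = 21*c^2 - 2*c - 1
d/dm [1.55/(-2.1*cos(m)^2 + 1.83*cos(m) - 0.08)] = (2.8365 - 6.51*cos(m))*sin(m)/(2.1*cos(m)^2 - 1.83*cos(m) + 0.08)^2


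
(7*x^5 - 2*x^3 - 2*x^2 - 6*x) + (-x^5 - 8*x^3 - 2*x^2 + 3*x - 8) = 6*x^5 - 10*x^3 - 4*x^2 - 3*x - 8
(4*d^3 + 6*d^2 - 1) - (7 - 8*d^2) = 4*d^3 + 14*d^2 - 8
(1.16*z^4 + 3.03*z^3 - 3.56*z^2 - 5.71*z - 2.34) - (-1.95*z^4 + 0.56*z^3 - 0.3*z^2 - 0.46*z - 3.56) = 3.11*z^4 + 2.47*z^3 - 3.26*z^2 - 5.25*z + 1.22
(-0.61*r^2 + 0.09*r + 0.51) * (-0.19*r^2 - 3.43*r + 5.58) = 0.1159*r^4 + 2.0752*r^3 - 3.8094*r^2 - 1.2471*r + 2.8458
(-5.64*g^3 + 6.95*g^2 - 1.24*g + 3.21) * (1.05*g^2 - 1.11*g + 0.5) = -5.922*g^5 + 13.5579*g^4 - 11.8365*g^3 + 8.2219*g^2 - 4.1831*g + 1.605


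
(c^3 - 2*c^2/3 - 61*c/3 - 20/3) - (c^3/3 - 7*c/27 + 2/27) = 2*c^3/3 - 2*c^2/3 - 542*c/27 - 182/27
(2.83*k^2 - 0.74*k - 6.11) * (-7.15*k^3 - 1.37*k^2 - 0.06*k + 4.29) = -20.2345*k^5 + 1.4139*k^4 + 44.5305*k^3 + 20.5558*k^2 - 2.808*k - 26.2119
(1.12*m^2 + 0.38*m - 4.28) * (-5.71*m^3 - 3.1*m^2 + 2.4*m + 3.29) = -6.3952*m^5 - 5.6418*m^4 + 25.9488*m^3 + 17.8648*m^2 - 9.0218*m - 14.0812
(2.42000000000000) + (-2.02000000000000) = 0.400000000000000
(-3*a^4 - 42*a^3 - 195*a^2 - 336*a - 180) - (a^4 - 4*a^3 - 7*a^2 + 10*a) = -4*a^4 - 38*a^3 - 188*a^2 - 346*a - 180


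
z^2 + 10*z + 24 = (z + 4)*(z + 6)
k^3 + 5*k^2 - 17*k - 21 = (k - 3)*(k + 1)*(k + 7)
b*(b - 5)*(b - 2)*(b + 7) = b^4 - 39*b^2 + 70*b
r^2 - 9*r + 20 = (r - 5)*(r - 4)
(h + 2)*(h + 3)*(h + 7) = h^3 + 12*h^2 + 41*h + 42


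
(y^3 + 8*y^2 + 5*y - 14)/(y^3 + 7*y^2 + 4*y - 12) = (y + 7)/(y + 6)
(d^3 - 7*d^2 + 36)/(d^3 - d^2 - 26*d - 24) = (d^2 - d - 6)/(d^2 + 5*d + 4)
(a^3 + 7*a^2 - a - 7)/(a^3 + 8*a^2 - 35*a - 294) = (a^2 - 1)/(a^2 + a - 42)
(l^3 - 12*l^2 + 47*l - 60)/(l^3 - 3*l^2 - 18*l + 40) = (l^2 - 7*l + 12)/(l^2 + 2*l - 8)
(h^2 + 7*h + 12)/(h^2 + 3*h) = (h + 4)/h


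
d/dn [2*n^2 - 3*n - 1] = 4*n - 3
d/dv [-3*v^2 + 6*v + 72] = 6 - 6*v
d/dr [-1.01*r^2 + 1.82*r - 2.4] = 1.82 - 2.02*r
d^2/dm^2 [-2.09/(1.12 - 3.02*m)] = 38.123272/(3.02*m - 1.12)^3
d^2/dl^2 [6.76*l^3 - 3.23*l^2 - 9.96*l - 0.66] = 40.56*l - 6.46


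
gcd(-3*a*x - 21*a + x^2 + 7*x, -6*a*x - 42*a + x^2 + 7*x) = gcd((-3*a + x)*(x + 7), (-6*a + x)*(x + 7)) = x + 7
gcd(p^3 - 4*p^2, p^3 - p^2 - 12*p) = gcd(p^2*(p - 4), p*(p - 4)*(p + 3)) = p^2 - 4*p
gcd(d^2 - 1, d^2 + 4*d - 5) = d - 1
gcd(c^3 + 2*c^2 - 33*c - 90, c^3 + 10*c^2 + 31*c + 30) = c^2 + 8*c + 15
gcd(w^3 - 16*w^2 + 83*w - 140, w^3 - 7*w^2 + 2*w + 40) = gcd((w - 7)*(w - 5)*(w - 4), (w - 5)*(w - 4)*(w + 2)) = w^2 - 9*w + 20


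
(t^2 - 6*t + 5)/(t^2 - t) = (t - 5)/t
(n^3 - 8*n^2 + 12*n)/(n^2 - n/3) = 3*(n^2 - 8*n + 12)/(3*n - 1)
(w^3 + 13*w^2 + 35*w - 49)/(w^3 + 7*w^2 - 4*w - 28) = (w^2 + 6*w - 7)/(w^2 - 4)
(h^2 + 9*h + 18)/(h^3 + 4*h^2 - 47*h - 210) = (h + 3)/(h^2 - 2*h - 35)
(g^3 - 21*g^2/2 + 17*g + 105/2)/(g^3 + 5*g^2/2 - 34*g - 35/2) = (2*g^2 - 11*g - 21)/(2*g^2 + 15*g + 7)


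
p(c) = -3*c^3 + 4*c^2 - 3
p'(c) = -9*c^2 + 8*c = c*(8 - 9*c)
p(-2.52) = 70.41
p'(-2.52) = -77.31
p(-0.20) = -2.82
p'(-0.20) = -1.96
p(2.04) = -11.82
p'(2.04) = -21.13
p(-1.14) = 6.64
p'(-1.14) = -20.82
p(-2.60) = 76.77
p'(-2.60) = -81.64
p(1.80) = -7.54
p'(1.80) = -14.76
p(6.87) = -786.94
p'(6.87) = -369.81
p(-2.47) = 66.61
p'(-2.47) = -74.67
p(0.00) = -3.00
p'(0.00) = 0.00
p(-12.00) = 5757.00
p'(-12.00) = -1392.00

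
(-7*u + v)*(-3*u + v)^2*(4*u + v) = -252*u^4 + 141*u^3*v - u^2*v^2 - 9*u*v^3 + v^4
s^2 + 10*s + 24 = (s + 4)*(s + 6)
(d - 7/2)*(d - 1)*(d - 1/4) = d^3 - 19*d^2/4 + 37*d/8 - 7/8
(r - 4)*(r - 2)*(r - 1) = r^3 - 7*r^2 + 14*r - 8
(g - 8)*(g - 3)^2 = g^3 - 14*g^2 + 57*g - 72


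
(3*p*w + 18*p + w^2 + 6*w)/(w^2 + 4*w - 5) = (3*p*w + 18*p + w^2 + 6*w)/(w^2 + 4*w - 5)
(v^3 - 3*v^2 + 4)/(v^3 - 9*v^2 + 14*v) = (v^2 - v - 2)/(v*(v - 7))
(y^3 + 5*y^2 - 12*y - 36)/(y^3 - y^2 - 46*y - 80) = (y^2 + 3*y - 18)/(y^2 - 3*y - 40)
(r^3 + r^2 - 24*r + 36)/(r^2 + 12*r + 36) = (r^2 - 5*r + 6)/(r + 6)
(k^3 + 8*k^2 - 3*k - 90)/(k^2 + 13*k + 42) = (k^2 + 2*k - 15)/(k + 7)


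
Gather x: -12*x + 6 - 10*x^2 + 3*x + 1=-10*x^2 - 9*x + 7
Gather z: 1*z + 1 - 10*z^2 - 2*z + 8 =-10*z^2 - z + 9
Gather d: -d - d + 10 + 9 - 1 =18 - 2*d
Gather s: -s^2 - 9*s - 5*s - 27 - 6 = -s^2 - 14*s - 33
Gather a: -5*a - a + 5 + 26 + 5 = 36 - 6*a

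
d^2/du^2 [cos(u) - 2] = -cos(u)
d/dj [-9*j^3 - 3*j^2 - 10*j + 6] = -27*j^2 - 6*j - 10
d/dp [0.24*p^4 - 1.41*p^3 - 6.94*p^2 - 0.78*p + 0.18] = 0.96*p^3 - 4.23*p^2 - 13.88*p - 0.78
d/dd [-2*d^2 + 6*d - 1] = 6 - 4*d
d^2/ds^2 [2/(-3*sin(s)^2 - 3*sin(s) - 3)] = 2*(4*sin(s)^3 + 3*sin(s)^2 - 9*sin(s) - 7)*sin(s)/(3*(sin(s)^2 + sin(s) + 1)^3)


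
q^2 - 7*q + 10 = (q - 5)*(q - 2)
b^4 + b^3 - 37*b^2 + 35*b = b*(b - 5)*(b - 1)*(b + 7)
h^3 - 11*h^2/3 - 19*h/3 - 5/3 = (h - 5)*(h + 1/3)*(h + 1)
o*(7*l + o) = 7*l*o + o^2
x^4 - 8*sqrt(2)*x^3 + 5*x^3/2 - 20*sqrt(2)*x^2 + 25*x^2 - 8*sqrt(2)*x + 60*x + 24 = (x + 1/2)*(x + 2)*(x - 6*sqrt(2))*(x - 2*sqrt(2))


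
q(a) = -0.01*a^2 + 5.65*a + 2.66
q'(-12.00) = 5.89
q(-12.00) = -66.58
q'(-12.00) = 5.89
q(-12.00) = -66.58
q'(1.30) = 5.62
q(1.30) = 9.99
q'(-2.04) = 5.69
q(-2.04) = -8.91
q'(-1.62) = 5.68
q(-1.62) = -6.52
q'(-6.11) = 5.77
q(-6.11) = -32.23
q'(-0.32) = 5.66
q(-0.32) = 0.85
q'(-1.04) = 5.67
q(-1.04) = -3.23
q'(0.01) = 5.65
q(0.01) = 2.72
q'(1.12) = 5.63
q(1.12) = 8.98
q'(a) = 5.65 - 0.02*a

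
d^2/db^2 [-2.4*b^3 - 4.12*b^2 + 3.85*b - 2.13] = -14.4*b - 8.24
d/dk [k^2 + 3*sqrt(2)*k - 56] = 2*k + 3*sqrt(2)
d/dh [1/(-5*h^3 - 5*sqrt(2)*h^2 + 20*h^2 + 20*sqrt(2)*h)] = (3*h^2 - 8*h + 2*sqrt(2)*h - 4*sqrt(2))/(5*h^2*(h^2 - 4*h + sqrt(2)*h - 4*sqrt(2))^2)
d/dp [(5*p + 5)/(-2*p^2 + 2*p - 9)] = 5*(2*p^2 + 4*p - 11)/(4*p^4 - 8*p^3 + 40*p^2 - 36*p + 81)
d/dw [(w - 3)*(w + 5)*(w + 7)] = 3*w^2 + 18*w - 1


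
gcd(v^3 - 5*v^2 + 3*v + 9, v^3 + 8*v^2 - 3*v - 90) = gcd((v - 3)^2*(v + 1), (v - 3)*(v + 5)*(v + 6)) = v - 3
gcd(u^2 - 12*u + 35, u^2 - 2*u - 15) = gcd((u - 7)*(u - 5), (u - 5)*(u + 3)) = u - 5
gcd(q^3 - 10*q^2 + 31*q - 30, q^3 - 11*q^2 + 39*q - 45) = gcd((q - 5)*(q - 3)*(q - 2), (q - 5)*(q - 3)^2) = q^2 - 8*q + 15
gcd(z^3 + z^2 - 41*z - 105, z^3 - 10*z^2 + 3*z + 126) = z^2 - 4*z - 21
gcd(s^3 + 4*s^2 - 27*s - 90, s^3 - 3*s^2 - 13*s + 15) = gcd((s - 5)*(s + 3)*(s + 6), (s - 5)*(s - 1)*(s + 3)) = s^2 - 2*s - 15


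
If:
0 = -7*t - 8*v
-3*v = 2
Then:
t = 16/21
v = -2/3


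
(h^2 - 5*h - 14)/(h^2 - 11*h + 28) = (h + 2)/(h - 4)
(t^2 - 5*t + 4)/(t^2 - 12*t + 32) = (t - 1)/(t - 8)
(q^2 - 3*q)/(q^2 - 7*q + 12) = q/(q - 4)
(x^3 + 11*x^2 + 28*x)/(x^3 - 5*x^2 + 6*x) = (x^2 + 11*x + 28)/(x^2 - 5*x + 6)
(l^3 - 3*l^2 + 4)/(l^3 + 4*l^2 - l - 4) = (l^2 - 4*l + 4)/(l^2 + 3*l - 4)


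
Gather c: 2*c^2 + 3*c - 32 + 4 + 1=2*c^2 + 3*c - 27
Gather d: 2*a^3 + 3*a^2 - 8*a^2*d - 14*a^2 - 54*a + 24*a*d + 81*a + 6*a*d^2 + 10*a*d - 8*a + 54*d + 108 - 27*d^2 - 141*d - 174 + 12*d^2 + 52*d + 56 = 2*a^3 - 11*a^2 + 19*a + d^2*(6*a - 15) + d*(-8*a^2 + 34*a - 35) - 10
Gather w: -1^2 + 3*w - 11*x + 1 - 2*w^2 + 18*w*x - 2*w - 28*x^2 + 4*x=-2*w^2 + w*(18*x + 1) - 28*x^2 - 7*x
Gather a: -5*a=-5*a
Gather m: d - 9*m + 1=d - 9*m + 1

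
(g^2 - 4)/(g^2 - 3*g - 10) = (g - 2)/(g - 5)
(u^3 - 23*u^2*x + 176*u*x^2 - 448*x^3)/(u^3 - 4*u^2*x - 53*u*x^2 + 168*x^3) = (-u^2 + 15*u*x - 56*x^2)/(-u^2 - 4*u*x + 21*x^2)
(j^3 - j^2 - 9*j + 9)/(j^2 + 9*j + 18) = (j^2 - 4*j + 3)/(j + 6)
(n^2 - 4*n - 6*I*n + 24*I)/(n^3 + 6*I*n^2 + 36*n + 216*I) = (n - 4)/(n^2 + 12*I*n - 36)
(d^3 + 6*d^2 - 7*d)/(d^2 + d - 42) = d*(d - 1)/(d - 6)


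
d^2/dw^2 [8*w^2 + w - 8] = 16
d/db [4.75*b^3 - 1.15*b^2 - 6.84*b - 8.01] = 14.25*b^2 - 2.3*b - 6.84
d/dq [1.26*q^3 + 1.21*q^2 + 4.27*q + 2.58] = 3.78*q^2 + 2.42*q + 4.27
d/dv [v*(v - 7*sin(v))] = -7*v*cos(v) + 2*v - 7*sin(v)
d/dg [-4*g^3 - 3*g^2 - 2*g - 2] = -12*g^2 - 6*g - 2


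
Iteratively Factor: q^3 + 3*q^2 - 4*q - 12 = (q - 2)*(q^2 + 5*q + 6) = (q - 2)*(q + 3)*(q + 2)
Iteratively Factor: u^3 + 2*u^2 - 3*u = (u + 3)*(u^2 - u) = u*(u + 3)*(u - 1)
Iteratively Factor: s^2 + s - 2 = (s - 1)*(s + 2)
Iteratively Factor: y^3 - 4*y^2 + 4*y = (y)*(y^2 - 4*y + 4) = y*(y - 2)*(y - 2)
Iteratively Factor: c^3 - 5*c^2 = (c)*(c^2 - 5*c) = c*(c - 5)*(c)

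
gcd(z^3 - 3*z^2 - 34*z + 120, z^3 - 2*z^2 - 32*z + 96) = z^2 + 2*z - 24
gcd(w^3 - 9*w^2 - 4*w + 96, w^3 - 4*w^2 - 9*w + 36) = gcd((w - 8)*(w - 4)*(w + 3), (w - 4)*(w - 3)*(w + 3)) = w^2 - w - 12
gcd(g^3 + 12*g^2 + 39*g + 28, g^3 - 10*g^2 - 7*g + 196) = g + 4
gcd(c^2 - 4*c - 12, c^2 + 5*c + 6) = c + 2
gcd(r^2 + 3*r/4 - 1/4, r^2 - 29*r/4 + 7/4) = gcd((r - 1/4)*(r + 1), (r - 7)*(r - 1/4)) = r - 1/4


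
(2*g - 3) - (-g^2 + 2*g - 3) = g^2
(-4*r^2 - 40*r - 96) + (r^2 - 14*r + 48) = -3*r^2 - 54*r - 48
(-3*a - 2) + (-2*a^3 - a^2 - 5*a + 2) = -2*a^3 - a^2 - 8*a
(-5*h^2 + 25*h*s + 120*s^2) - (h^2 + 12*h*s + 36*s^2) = -6*h^2 + 13*h*s + 84*s^2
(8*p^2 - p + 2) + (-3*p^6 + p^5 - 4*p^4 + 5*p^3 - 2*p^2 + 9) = -3*p^6 + p^5 - 4*p^4 + 5*p^3 + 6*p^2 - p + 11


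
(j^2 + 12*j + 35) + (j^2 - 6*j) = 2*j^2 + 6*j + 35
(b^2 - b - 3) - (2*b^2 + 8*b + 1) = -b^2 - 9*b - 4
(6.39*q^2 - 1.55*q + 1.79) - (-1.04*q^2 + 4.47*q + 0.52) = 7.43*q^2 - 6.02*q + 1.27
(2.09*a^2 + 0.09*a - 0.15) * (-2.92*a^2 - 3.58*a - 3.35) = -6.1028*a^4 - 7.745*a^3 - 6.8857*a^2 + 0.2355*a + 0.5025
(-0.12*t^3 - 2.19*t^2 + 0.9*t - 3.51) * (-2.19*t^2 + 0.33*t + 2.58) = 0.2628*t^5 + 4.7565*t^4 - 3.0033*t^3 + 2.3337*t^2 + 1.1637*t - 9.0558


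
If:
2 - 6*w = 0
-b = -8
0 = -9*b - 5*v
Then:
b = 8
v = -72/5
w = 1/3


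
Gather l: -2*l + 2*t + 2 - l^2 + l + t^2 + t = -l^2 - l + t^2 + 3*t + 2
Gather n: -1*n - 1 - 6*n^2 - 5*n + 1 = -6*n^2 - 6*n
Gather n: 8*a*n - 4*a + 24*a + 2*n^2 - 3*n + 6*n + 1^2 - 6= 20*a + 2*n^2 + n*(8*a + 3) - 5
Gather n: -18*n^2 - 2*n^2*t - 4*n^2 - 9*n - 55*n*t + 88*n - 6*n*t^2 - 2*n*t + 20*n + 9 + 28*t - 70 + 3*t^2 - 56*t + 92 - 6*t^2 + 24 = n^2*(-2*t - 22) + n*(-6*t^2 - 57*t + 99) - 3*t^2 - 28*t + 55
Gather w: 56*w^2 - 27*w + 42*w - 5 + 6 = 56*w^2 + 15*w + 1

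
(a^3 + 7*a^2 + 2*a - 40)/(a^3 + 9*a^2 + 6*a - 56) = (a + 5)/(a + 7)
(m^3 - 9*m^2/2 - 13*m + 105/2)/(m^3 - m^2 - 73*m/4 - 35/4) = 2*(m - 3)/(2*m + 1)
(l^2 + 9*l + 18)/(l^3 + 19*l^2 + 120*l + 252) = (l + 3)/(l^2 + 13*l + 42)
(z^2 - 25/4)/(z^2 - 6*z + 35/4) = (2*z + 5)/(2*z - 7)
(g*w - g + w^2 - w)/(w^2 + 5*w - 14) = (g*w - g + w^2 - w)/(w^2 + 5*w - 14)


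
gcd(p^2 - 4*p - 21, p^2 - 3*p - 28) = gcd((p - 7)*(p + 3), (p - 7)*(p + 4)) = p - 7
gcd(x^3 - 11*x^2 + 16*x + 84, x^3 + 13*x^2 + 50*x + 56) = x + 2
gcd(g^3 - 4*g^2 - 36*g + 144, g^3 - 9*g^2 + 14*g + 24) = g^2 - 10*g + 24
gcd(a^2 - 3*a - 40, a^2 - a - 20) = 1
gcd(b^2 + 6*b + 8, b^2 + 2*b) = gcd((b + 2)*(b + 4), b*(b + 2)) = b + 2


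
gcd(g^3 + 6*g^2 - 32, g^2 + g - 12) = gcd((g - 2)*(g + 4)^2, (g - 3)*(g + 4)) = g + 4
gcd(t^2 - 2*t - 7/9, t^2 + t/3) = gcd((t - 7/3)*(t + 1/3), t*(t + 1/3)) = t + 1/3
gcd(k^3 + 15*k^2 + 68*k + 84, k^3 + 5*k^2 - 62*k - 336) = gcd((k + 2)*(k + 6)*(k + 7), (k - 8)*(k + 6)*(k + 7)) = k^2 + 13*k + 42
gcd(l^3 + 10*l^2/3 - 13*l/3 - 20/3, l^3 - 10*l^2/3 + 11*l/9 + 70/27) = l - 5/3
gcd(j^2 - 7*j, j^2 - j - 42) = j - 7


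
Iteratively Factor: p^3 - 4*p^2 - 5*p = (p)*(p^2 - 4*p - 5) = p*(p + 1)*(p - 5)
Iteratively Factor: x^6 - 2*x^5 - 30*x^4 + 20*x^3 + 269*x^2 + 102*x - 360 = (x - 1)*(x^5 - x^4 - 31*x^3 - 11*x^2 + 258*x + 360) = (x - 1)*(x + 3)*(x^4 - 4*x^3 - 19*x^2 + 46*x + 120) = (x - 4)*(x - 1)*(x + 3)*(x^3 - 19*x - 30) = (x - 5)*(x - 4)*(x - 1)*(x + 3)*(x^2 + 5*x + 6) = (x - 5)*(x - 4)*(x - 1)*(x + 2)*(x + 3)*(x + 3)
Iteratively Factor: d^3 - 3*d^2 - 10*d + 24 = (d - 2)*(d^2 - d - 12) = (d - 2)*(d + 3)*(d - 4)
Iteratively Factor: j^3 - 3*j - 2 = (j - 2)*(j^2 + 2*j + 1) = (j - 2)*(j + 1)*(j + 1)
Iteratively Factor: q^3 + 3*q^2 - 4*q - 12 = (q + 2)*(q^2 + q - 6) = (q - 2)*(q + 2)*(q + 3)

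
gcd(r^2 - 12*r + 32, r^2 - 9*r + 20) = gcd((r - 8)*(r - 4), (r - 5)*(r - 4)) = r - 4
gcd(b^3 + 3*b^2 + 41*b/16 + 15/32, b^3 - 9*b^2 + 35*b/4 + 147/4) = b + 3/2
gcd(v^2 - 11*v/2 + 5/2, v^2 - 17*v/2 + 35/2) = v - 5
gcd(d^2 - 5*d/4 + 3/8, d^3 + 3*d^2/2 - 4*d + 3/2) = d - 1/2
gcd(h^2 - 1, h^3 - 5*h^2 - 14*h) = 1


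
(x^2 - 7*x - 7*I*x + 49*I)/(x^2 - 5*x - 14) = (x - 7*I)/(x + 2)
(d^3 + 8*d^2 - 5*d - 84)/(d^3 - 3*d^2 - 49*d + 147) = (d + 4)/(d - 7)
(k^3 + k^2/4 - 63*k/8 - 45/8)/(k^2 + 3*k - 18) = (8*k^2 + 26*k + 15)/(8*(k + 6))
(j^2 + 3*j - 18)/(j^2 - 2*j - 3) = (j + 6)/(j + 1)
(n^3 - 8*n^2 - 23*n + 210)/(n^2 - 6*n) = n - 2 - 35/n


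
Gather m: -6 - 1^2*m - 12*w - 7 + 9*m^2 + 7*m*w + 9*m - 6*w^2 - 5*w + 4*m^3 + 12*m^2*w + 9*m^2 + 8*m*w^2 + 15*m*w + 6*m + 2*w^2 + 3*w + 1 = 4*m^3 + m^2*(12*w + 18) + m*(8*w^2 + 22*w + 14) - 4*w^2 - 14*w - 12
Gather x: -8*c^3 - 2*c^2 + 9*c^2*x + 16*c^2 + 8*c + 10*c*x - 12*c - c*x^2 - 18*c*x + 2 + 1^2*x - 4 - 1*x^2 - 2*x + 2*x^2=-8*c^3 + 14*c^2 - 4*c + x^2*(1 - c) + x*(9*c^2 - 8*c - 1) - 2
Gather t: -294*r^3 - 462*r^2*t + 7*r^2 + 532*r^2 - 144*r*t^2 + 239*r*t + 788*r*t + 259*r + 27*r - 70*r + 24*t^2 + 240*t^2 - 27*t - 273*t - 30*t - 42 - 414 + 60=-294*r^3 + 539*r^2 + 216*r + t^2*(264 - 144*r) + t*(-462*r^2 + 1027*r - 330) - 396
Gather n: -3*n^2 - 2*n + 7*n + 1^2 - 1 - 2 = -3*n^2 + 5*n - 2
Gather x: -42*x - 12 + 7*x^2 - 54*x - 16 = 7*x^2 - 96*x - 28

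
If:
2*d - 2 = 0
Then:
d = 1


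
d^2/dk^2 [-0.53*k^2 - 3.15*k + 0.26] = -1.06000000000000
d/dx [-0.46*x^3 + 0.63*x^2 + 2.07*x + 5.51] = -1.38*x^2 + 1.26*x + 2.07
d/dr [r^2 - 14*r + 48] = 2*r - 14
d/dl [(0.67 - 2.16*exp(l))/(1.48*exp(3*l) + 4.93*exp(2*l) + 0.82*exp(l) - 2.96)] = (6.3936*exp(3*l) + 7.674*exp(2*l) - 6.6062*exp(l) + 5.8442)*exp(l)/(2.1904*exp(6*l) + 14.5928*exp(5*l) + 26.7321*exp(4*l) - 0.676400000000001*exp(3*l) - 28.5132*exp(2*l) - 4.8544*exp(l) + 8.7616)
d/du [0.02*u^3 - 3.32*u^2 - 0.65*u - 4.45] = 0.06*u^2 - 6.64*u - 0.65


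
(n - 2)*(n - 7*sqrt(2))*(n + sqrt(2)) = n^3 - 6*sqrt(2)*n^2 - 2*n^2 - 14*n + 12*sqrt(2)*n + 28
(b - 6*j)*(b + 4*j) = b^2 - 2*b*j - 24*j^2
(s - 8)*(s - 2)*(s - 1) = s^3 - 11*s^2 + 26*s - 16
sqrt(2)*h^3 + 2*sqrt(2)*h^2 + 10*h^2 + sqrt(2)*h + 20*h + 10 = (h + 1)*(h + 5*sqrt(2))*(sqrt(2)*h + sqrt(2))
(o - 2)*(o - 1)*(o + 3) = o^3 - 7*o + 6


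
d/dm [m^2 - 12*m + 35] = 2*m - 12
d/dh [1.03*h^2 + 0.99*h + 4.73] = 2.06*h + 0.99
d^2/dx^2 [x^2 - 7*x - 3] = 2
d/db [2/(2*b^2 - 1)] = -8*b/(2*b^2 - 1)^2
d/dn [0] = 0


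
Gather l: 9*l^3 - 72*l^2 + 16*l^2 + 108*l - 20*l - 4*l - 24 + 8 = 9*l^3 - 56*l^2 + 84*l - 16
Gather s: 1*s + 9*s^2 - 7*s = 9*s^2 - 6*s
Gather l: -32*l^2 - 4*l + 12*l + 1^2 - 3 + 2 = -32*l^2 + 8*l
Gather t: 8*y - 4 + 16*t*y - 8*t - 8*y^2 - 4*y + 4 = t*(16*y - 8) - 8*y^2 + 4*y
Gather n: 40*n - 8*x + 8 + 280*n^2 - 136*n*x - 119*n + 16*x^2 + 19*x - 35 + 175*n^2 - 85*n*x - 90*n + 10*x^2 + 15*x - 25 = 455*n^2 + n*(-221*x - 169) + 26*x^2 + 26*x - 52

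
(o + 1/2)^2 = o^2 + o + 1/4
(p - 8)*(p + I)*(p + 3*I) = p^3 - 8*p^2 + 4*I*p^2 - 3*p - 32*I*p + 24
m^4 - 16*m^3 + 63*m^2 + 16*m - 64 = (m - 8)^2*(m - 1)*(m + 1)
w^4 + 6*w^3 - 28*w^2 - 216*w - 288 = (w - 6)*(w + 2)*(w + 4)*(w + 6)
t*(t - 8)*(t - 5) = t^3 - 13*t^2 + 40*t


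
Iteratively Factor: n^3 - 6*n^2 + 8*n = (n)*(n^2 - 6*n + 8) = n*(n - 2)*(n - 4)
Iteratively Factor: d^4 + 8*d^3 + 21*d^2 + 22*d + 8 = (d + 2)*(d^3 + 6*d^2 + 9*d + 4) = (d + 1)*(d + 2)*(d^2 + 5*d + 4) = (d + 1)*(d + 2)*(d + 4)*(d + 1)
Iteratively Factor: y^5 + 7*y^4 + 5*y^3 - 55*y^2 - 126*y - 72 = (y + 4)*(y^4 + 3*y^3 - 7*y^2 - 27*y - 18) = (y + 1)*(y + 4)*(y^3 + 2*y^2 - 9*y - 18) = (y + 1)*(y + 2)*(y + 4)*(y^2 - 9) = (y - 3)*(y + 1)*(y + 2)*(y + 4)*(y + 3)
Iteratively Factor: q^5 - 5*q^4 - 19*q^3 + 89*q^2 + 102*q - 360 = (q - 5)*(q^4 - 19*q^2 - 6*q + 72) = (q - 5)*(q + 3)*(q^3 - 3*q^2 - 10*q + 24) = (q - 5)*(q + 3)^2*(q^2 - 6*q + 8) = (q - 5)*(q - 4)*(q + 3)^2*(q - 2)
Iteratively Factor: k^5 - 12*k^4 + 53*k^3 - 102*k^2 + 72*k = (k - 3)*(k^4 - 9*k^3 + 26*k^2 - 24*k) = (k - 3)^2*(k^3 - 6*k^2 + 8*k) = (k - 4)*(k - 3)^2*(k^2 - 2*k) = k*(k - 4)*(k - 3)^2*(k - 2)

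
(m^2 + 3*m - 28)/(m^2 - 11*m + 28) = (m + 7)/(m - 7)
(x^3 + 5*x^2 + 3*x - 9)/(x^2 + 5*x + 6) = (x^2 + 2*x - 3)/(x + 2)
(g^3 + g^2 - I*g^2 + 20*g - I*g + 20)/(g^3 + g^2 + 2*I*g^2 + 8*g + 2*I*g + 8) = (g - 5*I)/(g - 2*I)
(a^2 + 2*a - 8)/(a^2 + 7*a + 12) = (a - 2)/(a + 3)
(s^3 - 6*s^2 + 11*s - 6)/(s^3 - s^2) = 1 - 5/s + 6/s^2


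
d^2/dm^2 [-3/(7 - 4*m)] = 96/(4*m - 7)^3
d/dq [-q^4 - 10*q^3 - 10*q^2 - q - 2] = -4*q^3 - 30*q^2 - 20*q - 1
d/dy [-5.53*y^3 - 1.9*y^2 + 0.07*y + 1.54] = -16.59*y^2 - 3.8*y + 0.07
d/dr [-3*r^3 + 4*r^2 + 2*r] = -9*r^2 + 8*r + 2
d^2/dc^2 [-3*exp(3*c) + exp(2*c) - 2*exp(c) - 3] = (-27*exp(2*c) + 4*exp(c) - 2)*exp(c)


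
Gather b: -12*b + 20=20 - 12*b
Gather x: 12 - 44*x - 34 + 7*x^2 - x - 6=7*x^2 - 45*x - 28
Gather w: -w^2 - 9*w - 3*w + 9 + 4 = -w^2 - 12*w + 13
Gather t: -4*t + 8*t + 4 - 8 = 4*t - 4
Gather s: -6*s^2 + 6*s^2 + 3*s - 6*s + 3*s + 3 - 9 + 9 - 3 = 0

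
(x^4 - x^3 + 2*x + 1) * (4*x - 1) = 4*x^5 - 5*x^4 + x^3 + 8*x^2 + 2*x - 1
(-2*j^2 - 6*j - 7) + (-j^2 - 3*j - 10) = -3*j^2 - 9*j - 17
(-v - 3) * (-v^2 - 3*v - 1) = v^3 + 6*v^2 + 10*v + 3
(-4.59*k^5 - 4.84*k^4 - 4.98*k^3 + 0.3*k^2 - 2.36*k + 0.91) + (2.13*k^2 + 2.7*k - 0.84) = -4.59*k^5 - 4.84*k^4 - 4.98*k^3 + 2.43*k^2 + 0.34*k + 0.0700000000000001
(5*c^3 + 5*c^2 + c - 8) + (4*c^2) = 5*c^3 + 9*c^2 + c - 8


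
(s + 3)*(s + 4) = s^2 + 7*s + 12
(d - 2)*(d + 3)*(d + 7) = d^3 + 8*d^2 + d - 42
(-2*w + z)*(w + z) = -2*w^2 - w*z + z^2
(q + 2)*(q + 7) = q^2 + 9*q + 14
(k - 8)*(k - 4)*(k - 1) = k^3 - 13*k^2 + 44*k - 32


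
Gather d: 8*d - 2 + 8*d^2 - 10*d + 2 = 8*d^2 - 2*d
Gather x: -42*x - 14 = -42*x - 14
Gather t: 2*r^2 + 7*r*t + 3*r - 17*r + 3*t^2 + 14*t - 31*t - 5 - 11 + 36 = 2*r^2 - 14*r + 3*t^2 + t*(7*r - 17) + 20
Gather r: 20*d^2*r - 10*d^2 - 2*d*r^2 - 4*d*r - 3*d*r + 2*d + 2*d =-10*d^2 - 2*d*r^2 + 4*d + r*(20*d^2 - 7*d)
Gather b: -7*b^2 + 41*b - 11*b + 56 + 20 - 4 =-7*b^2 + 30*b + 72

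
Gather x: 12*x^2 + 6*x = 12*x^2 + 6*x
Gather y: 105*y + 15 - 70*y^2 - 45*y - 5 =-70*y^2 + 60*y + 10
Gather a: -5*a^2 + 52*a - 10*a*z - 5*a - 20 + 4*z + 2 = -5*a^2 + a*(47 - 10*z) + 4*z - 18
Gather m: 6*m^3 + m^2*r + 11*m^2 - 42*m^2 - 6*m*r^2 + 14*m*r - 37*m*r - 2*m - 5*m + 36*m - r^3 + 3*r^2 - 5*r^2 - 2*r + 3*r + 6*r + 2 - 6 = 6*m^3 + m^2*(r - 31) + m*(-6*r^2 - 23*r + 29) - r^3 - 2*r^2 + 7*r - 4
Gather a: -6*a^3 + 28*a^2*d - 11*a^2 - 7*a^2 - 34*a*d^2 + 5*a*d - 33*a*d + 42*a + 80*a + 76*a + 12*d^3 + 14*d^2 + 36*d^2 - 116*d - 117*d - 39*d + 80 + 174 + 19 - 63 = -6*a^3 + a^2*(28*d - 18) + a*(-34*d^2 - 28*d + 198) + 12*d^3 + 50*d^2 - 272*d + 210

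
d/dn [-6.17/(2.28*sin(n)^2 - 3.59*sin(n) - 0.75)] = (28.1352*sin(n) - 22.1503)*cos(n)/(-2.28*sin(n)^2 + 3.59*sin(n) + 0.75)^2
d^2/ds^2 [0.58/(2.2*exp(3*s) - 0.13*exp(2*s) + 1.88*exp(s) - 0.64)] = ((-11.484*exp(2*s) + 0.3016*exp(s) - 1.0904)*(2.2*exp(3*s) - 0.13*exp(2*s) + 1.88*exp(s) - 0.64) + 0.58*(6.6*exp(2*s) - 0.26*exp(s) + 1.88)*(13.2*exp(2*s) - 0.52*exp(s) + 3.76)*exp(s))*exp(s)/(2.2*exp(3*s) - 0.13*exp(2*s) + 1.88*exp(s) - 0.64)^3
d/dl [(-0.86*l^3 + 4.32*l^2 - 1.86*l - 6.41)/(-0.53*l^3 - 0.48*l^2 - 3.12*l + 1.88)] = (2.22044604925031e-16*l^5 + 2.7024*l^4 + 3.3948*l^3 - 29.4135*l^2 + 10.0896*l - 23.496)/(0.2809*l^6 + 0.5088*l^5 + 3.5376*l^4 + 1.0024*l^3 + 7.9296*l^2 - 11.7312*l + 3.5344)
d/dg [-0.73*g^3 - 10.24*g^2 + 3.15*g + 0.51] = -2.19*g^2 - 20.48*g + 3.15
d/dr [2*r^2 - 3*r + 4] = 4*r - 3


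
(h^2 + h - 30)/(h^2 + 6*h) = (h - 5)/h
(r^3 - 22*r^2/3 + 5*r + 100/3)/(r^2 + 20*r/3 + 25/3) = (r^2 - 9*r + 20)/(r + 5)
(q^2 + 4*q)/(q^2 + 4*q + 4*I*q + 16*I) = q/(q + 4*I)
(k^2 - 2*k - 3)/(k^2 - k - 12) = (-k^2 + 2*k + 3)/(-k^2 + k + 12)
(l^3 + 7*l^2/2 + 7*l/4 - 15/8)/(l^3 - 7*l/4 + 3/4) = (l + 5/2)/(l - 1)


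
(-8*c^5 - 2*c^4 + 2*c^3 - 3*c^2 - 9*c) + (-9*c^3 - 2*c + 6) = -8*c^5 - 2*c^4 - 7*c^3 - 3*c^2 - 11*c + 6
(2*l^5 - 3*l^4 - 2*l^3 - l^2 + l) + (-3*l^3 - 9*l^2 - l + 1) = 2*l^5 - 3*l^4 - 5*l^3 - 10*l^2 + 1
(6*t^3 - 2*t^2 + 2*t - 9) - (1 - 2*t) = 6*t^3 - 2*t^2 + 4*t - 10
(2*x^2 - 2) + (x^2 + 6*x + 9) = 3*x^2 + 6*x + 7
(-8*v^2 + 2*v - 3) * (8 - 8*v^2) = 64*v^4 - 16*v^3 - 40*v^2 + 16*v - 24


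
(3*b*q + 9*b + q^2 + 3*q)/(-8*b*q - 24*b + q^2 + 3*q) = (3*b + q)/(-8*b + q)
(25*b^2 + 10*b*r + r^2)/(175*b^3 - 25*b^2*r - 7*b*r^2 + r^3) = (5*b + r)/(35*b^2 - 12*b*r + r^2)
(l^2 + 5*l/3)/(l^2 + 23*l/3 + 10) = l/(l + 6)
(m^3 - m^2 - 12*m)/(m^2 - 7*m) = (m^2 - m - 12)/(m - 7)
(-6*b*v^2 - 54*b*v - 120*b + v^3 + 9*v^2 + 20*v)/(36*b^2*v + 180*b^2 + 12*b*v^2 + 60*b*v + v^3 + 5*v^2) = (-6*b*v - 24*b + v^2 + 4*v)/(36*b^2 + 12*b*v + v^2)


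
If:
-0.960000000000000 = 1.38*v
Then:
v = -0.70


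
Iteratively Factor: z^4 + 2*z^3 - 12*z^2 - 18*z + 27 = (z + 3)*(z^3 - z^2 - 9*z + 9) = (z - 1)*(z + 3)*(z^2 - 9) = (z - 1)*(z + 3)^2*(z - 3)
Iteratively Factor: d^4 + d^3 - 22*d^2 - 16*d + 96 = (d - 2)*(d^3 + 3*d^2 - 16*d - 48) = (d - 4)*(d - 2)*(d^2 + 7*d + 12) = (d - 4)*(d - 2)*(d + 3)*(d + 4)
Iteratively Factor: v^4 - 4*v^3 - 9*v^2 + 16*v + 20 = (v - 5)*(v^3 + v^2 - 4*v - 4) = (v - 5)*(v + 2)*(v^2 - v - 2) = (v - 5)*(v + 1)*(v + 2)*(v - 2)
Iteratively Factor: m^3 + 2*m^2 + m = (m)*(m^2 + 2*m + 1) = m*(m + 1)*(m + 1)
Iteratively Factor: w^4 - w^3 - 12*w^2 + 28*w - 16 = (w - 2)*(w^3 + w^2 - 10*w + 8) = (w - 2)^2*(w^2 + 3*w - 4) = (w - 2)^2*(w - 1)*(w + 4)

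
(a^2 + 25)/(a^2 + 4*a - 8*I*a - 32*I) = (a^2 + 25)/(a^2 + a*(4 - 8*I) - 32*I)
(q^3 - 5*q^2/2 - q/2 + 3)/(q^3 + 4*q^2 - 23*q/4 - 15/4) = 2*(q^2 - q - 2)/(2*q^2 + 11*q + 5)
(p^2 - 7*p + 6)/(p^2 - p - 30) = (p - 1)/(p + 5)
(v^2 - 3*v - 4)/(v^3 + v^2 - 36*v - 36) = (v - 4)/(v^2 - 36)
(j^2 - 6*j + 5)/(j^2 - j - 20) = (j - 1)/(j + 4)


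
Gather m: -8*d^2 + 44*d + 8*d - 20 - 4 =-8*d^2 + 52*d - 24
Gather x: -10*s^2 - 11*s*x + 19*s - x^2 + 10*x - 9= -10*s^2 + 19*s - x^2 + x*(10 - 11*s) - 9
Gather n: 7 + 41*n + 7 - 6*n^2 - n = -6*n^2 + 40*n + 14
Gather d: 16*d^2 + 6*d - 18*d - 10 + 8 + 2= 16*d^2 - 12*d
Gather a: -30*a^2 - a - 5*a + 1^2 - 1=-30*a^2 - 6*a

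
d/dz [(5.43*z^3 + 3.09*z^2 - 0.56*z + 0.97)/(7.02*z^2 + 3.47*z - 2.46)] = (38.1186*z^4 + 37.6842*z^3 - 25.4199*z^2 - 28.8216*z - 1.9883)/(49.2804*z^4 + 48.7188*z^3 - 22.4975*z^2 - 17.0724*z + 6.0516)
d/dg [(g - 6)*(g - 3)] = 2*g - 9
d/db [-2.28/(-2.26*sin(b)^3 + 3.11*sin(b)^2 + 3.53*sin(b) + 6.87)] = (-15.4584*sin(b)^2 + 14.1816*sin(b) + 8.0484)*cos(b)/(-2.26*sin(b)^3 + 3.11*sin(b)^2 + 3.53*sin(b) + 6.87)^2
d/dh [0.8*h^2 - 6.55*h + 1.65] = 1.6*h - 6.55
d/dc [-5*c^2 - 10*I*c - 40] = -10*c - 10*I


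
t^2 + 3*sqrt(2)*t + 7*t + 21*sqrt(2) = (t + 7)*(t + 3*sqrt(2))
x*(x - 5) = x^2 - 5*x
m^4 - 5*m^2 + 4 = (m - 2)*(m - 1)*(m + 1)*(m + 2)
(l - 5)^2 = l^2 - 10*l + 25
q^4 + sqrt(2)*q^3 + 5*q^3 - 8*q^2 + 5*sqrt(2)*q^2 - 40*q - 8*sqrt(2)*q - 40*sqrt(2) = (q + 5)*(q - 2*sqrt(2))*(q + sqrt(2))*(q + 2*sqrt(2))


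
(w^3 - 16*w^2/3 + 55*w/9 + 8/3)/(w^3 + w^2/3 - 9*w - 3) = (w - 8/3)/(w + 3)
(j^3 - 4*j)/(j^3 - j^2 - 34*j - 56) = j*(j - 2)/(j^2 - 3*j - 28)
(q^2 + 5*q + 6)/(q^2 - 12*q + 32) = (q^2 + 5*q + 6)/(q^2 - 12*q + 32)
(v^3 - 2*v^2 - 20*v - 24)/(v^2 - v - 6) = (v^2 - 4*v - 12)/(v - 3)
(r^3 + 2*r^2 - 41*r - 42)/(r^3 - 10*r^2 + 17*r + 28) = (r^2 + r - 42)/(r^2 - 11*r + 28)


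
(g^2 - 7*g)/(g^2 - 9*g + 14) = g/(g - 2)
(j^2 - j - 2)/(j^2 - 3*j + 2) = (j + 1)/(j - 1)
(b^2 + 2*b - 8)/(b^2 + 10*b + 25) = (b^2 + 2*b - 8)/(b^2 + 10*b + 25)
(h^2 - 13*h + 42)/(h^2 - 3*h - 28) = (h - 6)/(h + 4)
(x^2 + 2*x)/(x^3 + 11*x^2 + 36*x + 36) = x/(x^2 + 9*x + 18)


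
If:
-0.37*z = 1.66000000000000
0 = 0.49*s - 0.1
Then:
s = 0.20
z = -4.49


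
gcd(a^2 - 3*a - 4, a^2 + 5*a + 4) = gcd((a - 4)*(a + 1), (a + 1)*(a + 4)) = a + 1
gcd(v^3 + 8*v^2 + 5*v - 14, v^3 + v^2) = 1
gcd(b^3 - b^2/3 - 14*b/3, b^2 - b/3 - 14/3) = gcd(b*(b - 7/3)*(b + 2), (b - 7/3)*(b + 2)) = b^2 - b/3 - 14/3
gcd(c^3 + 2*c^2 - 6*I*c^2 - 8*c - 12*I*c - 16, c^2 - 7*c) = 1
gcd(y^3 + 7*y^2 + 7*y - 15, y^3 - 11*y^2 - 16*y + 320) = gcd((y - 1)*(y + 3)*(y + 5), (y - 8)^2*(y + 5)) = y + 5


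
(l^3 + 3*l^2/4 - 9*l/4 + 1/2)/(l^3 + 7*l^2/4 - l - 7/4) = (4*l^2 + 7*l - 2)/(4*l^2 + 11*l + 7)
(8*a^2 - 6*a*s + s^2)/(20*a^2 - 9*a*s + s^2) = (-2*a + s)/(-5*a + s)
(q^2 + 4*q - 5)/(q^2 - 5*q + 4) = (q + 5)/(q - 4)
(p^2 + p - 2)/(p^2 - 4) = (p - 1)/(p - 2)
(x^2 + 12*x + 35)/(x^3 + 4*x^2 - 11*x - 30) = (x + 7)/(x^2 - x - 6)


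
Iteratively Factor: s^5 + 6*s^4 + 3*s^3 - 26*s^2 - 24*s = (s + 4)*(s^4 + 2*s^3 - 5*s^2 - 6*s) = s*(s + 4)*(s^3 + 2*s^2 - 5*s - 6) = s*(s + 3)*(s + 4)*(s^2 - s - 2) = s*(s + 1)*(s + 3)*(s + 4)*(s - 2)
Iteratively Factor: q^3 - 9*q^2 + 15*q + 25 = (q + 1)*(q^2 - 10*q + 25) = (q - 5)*(q + 1)*(q - 5)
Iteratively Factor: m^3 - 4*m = (m + 2)*(m^2 - 2*m) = m*(m + 2)*(m - 2)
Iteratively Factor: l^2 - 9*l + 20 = (l - 4)*(l - 5)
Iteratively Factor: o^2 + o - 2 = (o - 1)*(o + 2)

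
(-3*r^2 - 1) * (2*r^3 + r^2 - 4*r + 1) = -6*r^5 - 3*r^4 + 10*r^3 - 4*r^2 + 4*r - 1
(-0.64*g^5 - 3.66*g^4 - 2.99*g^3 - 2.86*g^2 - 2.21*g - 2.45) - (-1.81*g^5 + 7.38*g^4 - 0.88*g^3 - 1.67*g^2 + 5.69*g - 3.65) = 1.17*g^5 - 11.04*g^4 - 2.11*g^3 - 1.19*g^2 - 7.9*g + 1.2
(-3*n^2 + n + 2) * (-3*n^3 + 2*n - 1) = 9*n^5 - 3*n^4 - 12*n^3 + 5*n^2 + 3*n - 2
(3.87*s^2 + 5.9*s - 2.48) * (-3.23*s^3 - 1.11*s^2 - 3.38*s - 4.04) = -12.5001*s^5 - 23.3527*s^4 - 11.6192*s^3 - 32.824*s^2 - 15.4536*s + 10.0192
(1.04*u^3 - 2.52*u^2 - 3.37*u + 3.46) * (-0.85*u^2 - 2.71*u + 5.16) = -0.884*u^5 - 0.6764*u^4 + 15.0601*u^3 - 6.8115*u^2 - 26.7658*u + 17.8536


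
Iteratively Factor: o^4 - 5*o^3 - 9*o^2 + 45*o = (o - 5)*(o^3 - 9*o) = o*(o - 5)*(o^2 - 9) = o*(o - 5)*(o + 3)*(o - 3)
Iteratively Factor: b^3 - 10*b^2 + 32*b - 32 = (b - 2)*(b^2 - 8*b + 16) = (b - 4)*(b - 2)*(b - 4)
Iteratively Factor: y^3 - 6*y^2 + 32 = (y - 4)*(y^2 - 2*y - 8) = (y - 4)^2*(y + 2)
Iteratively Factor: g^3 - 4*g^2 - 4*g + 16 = (g + 2)*(g^2 - 6*g + 8) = (g - 4)*(g + 2)*(g - 2)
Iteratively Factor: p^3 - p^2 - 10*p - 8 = (p + 2)*(p^2 - 3*p - 4) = (p - 4)*(p + 2)*(p + 1)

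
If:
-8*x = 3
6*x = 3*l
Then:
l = -3/4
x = -3/8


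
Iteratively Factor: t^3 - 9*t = (t - 3)*(t^2 + 3*t) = (t - 3)*(t + 3)*(t)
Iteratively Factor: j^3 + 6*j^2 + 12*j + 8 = (j + 2)*(j^2 + 4*j + 4) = (j + 2)^2*(j + 2)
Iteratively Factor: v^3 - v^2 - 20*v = (v)*(v^2 - v - 20) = v*(v - 5)*(v + 4)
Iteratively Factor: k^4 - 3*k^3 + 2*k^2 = (k)*(k^3 - 3*k^2 + 2*k) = k^2*(k^2 - 3*k + 2) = k^2*(k - 2)*(k - 1)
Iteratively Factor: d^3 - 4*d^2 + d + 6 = (d - 2)*(d^2 - 2*d - 3) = (d - 3)*(d - 2)*(d + 1)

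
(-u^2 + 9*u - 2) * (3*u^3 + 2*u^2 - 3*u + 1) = -3*u^5 + 25*u^4 + 15*u^3 - 32*u^2 + 15*u - 2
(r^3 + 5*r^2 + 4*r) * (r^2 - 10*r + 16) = r^5 - 5*r^4 - 30*r^3 + 40*r^2 + 64*r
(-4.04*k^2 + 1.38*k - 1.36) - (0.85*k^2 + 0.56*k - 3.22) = -4.89*k^2 + 0.82*k + 1.86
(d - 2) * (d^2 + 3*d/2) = d^3 - d^2/2 - 3*d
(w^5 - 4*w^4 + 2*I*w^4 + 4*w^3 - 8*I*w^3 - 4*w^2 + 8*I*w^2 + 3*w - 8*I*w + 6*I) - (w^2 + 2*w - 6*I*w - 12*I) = w^5 - 4*w^4 + 2*I*w^4 + 4*w^3 - 8*I*w^3 - 5*w^2 + 8*I*w^2 + w - 2*I*w + 18*I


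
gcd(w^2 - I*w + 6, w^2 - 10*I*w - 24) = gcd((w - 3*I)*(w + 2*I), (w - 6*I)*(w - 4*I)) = 1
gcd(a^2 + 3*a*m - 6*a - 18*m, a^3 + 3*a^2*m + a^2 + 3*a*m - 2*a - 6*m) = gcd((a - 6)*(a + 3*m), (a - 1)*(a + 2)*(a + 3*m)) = a + 3*m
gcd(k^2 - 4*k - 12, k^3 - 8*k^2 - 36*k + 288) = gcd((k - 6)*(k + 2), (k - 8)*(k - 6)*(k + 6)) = k - 6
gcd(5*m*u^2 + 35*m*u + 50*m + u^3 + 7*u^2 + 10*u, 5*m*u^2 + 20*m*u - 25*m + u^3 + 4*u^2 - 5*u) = 5*m*u + 25*m + u^2 + 5*u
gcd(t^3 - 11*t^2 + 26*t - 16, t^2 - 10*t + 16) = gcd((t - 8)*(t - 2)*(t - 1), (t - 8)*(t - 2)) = t^2 - 10*t + 16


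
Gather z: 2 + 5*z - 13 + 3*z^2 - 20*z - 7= 3*z^2 - 15*z - 18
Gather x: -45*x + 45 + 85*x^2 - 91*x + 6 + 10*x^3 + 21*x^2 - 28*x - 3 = 10*x^3 + 106*x^2 - 164*x + 48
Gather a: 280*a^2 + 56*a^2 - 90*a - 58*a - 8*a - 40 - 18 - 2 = 336*a^2 - 156*a - 60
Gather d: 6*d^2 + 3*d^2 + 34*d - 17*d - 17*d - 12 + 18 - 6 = 9*d^2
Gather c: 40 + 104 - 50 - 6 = 88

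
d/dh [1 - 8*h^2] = -16*h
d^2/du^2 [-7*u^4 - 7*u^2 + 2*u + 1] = -84*u^2 - 14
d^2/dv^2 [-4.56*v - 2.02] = 0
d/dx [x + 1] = 1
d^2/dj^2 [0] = 0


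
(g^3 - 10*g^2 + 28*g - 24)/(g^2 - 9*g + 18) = (g^2 - 4*g + 4)/(g - 3)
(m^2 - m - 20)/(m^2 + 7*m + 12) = (m - 5)/(m + 3)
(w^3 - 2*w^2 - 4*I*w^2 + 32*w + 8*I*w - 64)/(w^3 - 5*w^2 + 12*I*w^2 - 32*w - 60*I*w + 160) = (w^2 + w*(-2 - 8*I) + 16*I)/(w^2 + w*(-5 + 8*I) - 40*I)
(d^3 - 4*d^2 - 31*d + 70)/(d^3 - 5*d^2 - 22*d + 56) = (d + 5)/(d + 4)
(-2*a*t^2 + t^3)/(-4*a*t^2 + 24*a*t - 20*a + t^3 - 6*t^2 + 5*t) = t^2*(2*a - t)/(4*a*t^2 - 24*a*t + 20*a - t^3 + 6*t^2 - 5*t)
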